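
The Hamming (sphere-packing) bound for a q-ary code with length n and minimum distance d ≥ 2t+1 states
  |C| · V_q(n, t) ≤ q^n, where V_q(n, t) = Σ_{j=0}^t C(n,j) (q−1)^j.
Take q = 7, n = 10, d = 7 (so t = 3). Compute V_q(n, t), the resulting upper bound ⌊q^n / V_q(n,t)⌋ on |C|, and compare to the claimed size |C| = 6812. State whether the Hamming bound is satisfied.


V_q(n, t) = 27601, q^n = 282475249, Hamming bound = 10234, |C| = 6812 ≤ bound (satisfied).

Step 1: Compute V_q(n, t) = Σ_{j=0}^3 C(n, j) (q−1)^j.
  j = 0: C(10,0)·(6)^0 = 1·1 = 1.
  j = 1: C(10,1)·(6)^1 = 10·6 = 60.
  j = 2: C(10,2)·(6)^2 = 45·36 = 1620.
  j = 3: C(10,3)·(6)^3 = 120·216 = 25920.
  V_q(n, t) = 1 + 60 + 1620 + 25920 = 27601.
Step 2: q^n = 7^10 = 282475249.
Step 3: Hamming bound ⌊q^n / V_q(n,t)⌋ = ⌊282475249/27601⌋ = 10234.
Step 4: Compare |C| = 6812 to 10234: satisfied.
The claimed |C| lies below the Hamming bound.


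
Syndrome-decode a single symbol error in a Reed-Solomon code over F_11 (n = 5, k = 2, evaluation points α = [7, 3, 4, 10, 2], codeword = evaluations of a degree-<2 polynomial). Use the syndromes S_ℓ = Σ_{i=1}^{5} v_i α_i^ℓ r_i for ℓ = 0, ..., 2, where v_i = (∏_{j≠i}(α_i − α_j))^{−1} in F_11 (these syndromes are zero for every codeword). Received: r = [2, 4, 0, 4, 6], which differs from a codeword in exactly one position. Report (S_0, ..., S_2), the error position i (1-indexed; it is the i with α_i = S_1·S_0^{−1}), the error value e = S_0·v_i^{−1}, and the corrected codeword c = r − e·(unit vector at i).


S = (9, 5, 4), error at position 2, error magnitude e = 1, c = [2, 3, 0, 4, 6].

Step 1: column multipliers v_i = (∏_{j≠i}(α_i − α_j))^{−1} mod 11.
  i = 1 (α = 7): (7−3)(7−4)(7−10)(7−2) = 4·3·(−3)·5 = −180 ≡ 7, so v_1 = 7^{−1} = 8 (mod 11).
  i = 2 (α = 3): (3−7)(3−4)(3−10)(3−2) = (−4)·(−1)·(−7)·1 = −28 ≡ 5, so v_2 = 5^{−1} = 9 (mod 11).
  i = 3 (α = 4): (4−7)(4−3)(4−10)(4−2) = (−3)·1·(−6)·2 = 36 ≡ 3, so v_3 = 3^{−1} = 4 (mod 11).
  i = 4 (α = 10): (10−7)(10−3)(10−4)(10−2) = 3·7·6·8 = 1008 ≡ 7, so v_4 = 7^{−1} = 8 (mod 11).
  i = 5 (α = 2): (2−7)(2−3)(2−4)(2−10) = (−5)·(−1)·(−2)·(−8) = 80 ≡ 3, so v_5 = 3^{−1} = 4 (mod 11).
  v = [8, 9, 4, 8, 4].
Step 2: syndromes of r = [2, 4, 0, 4, 6] (all sums mod 11).
  S_0 = Σ v_i r_i = 8·2 + 9·4 + 4·0 + 8·4 + 4·6 = 108 ≡ 9.
  S_1 = Σ v_i α_i r_i = 8·7·2 + 9·3·4 + 4·4·0 + 8·10·4 + 4·2·6 = 588 ≡ 5.
  α_i^2 mod 11 = [5, 9, 5, 1, 4].
  S_2 = Σ v_i α_i^2 r_i = 8·5·2 + 9·9·4 + 4·5·0 + 8·1·4 + 4·4·6 = 532 ≡ 4.
  S = (9, 5, 4) ≠ 0, so r is not a codeword (an error is present).
Step 3: locate the error. For a single error e at position i, S_ℓ = v_i·e·α_i^ℓ, so α_err = S_1/S_0.
  S_0^{−1} = 9^{−1} = 5 (mod 11), so α_err = 5·5 = 25 ≡ 3 = α_2. Error position i = 2.
  Consistency check: S_2/S_1 = 4·9 = 36 ≡ 3 = α_err ✓ (single-error assumption holds).
Step 4: error magnitude e = S_0/v_2 = S_0·∏_{j≠2}(α_2 − α_j) = 9·5 = 45 ≡ 1 (mod 11).
Step 5: correct position 2: c_2 = r_2 − e = 4 − 1 ≡ 3 (mod 11). Hence c = [2, 3, 0, 4, 6].
  Check: interpolating c through the α_i gives m(x) = 1 + 8·x (degree < 2) with m(α_i) = c_i for every i, so c is indeed a codeword.


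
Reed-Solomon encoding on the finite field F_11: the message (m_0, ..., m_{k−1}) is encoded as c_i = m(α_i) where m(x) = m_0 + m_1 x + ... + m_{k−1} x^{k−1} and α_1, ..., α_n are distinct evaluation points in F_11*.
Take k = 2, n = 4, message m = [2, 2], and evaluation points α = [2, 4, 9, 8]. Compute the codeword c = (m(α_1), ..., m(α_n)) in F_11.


c = [6, 10, 9, 7]

Message polynomial: m(x) = 2 + 2·x (mod 11).
For each evaluation point α_i, compute m(α_i) mod 11:
  α_1 = 2: Horner steps 2 → 6, so m(2) = 6.
  α_2 = 4: Horner steps 2 → 10, so m(4) = 10.
  α_3 = 9: Horner steps 2 → 9, so m(9) = 9.
  α_4 = 8: Horner steps 2 → 7, so m(8) = 7.
Codeword c = [6, 10, 9, 7] ∈ F_11^4.


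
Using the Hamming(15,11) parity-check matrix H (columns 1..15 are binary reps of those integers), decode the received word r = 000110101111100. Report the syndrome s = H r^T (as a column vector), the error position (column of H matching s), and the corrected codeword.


s = (1, 1, 1, 1)^T, error position = 15, corrected codeword c = 000110101111101

Compute s = H r^T mod 2 one row at a time:
  s_1 = 0 + 1 + 1 + 1 + 1 + 1 + 0 + 0 = 5 ≡ 1 (mod 2).
  s_2 = 1 + 1 + 0 + 1 + 1 + 1 + 0 + 0 = 5 ≡ 1 (mod 2).
  s_3 = 0 + 0 + 0 + 1 + 1 + 1 + 0 + 0 = 3 ≡ 1 (mod 2).
  s_4 = 0 + 0 + 1 + 1 + 1 + 1 + 1 + 0 = 5 ≡ 1 (mod 2).
s = (1, 1, 1, 1)^T — this equals column 15 of H (binary 1111), so error is at position 15.
Correct: flip bit 15 of r = 000110101111100 to get c = 000110101111101.


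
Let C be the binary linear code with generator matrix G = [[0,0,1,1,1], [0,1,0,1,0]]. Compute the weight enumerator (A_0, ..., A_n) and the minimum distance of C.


Weight distribution: A_0 = 1, A_2 = 1, A_3 = 2. Minimum distance d = 2.

Enumerate all 2^2 = 4 messages m ∈ F_2^2.
For each, compute codeword c = mG in F_2^5, then tally its weight.
  m = 00 → c = 00000, weight = 0.
  m = 10 → c = 00111, weight = 3.
  m = 01 → c = 01010, weight = 2.
  m = 11 → c = 01101, weight = 3.
Tally weights:
  weight 0: 1 codewords.
  weight 2: 1 codewords.
  weight 3: 2 codewords.
Minimum distance d = smallest w > 0 with A_w > 0 = 2.
Sanity: Σ A_w = 4 = 2^2 = 4 ✓.


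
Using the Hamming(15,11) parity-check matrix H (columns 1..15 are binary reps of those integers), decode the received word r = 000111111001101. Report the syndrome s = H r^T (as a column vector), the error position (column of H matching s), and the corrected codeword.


s = (1, 1, 1, 1)^T, error position = 15, corrected codeword c = 000111111001100

Compute s = H r^T mod 2 one row at a time:
  s_1 = 1 + 1 + 0 + 0 + 1 + 1 + 0 + 1 = 5 ≡ 1 (mod 2).
  s_2 = 1 + 1 + 1 + 1 + 1 + 1 + 0 + 1 = 7 ≡ 1 (mod 2).
  s_3 = 0 + 0 + 1 + 1 + 0 + 0 + 0 + 1 = 3 ≡ 1 (mod 2).
  s_4 = 0 + 0 + 1 + 1 + 1 + 0 + 1 + 1 = 5 ≡ 1 (mod 2).
s = (1, 1, 1, 1)^T — this equals column 15 of H (binary 1111), so error is at position 15.
Correct: flip bit 15 of r = 000111111001101 to get c = 000111111001100.


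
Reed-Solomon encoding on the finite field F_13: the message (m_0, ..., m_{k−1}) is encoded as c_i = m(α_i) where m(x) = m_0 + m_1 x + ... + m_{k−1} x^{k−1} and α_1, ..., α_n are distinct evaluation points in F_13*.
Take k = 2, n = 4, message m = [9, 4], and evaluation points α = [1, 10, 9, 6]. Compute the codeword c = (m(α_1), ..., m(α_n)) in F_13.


c = [0, 10, 6, 7]

Message polynomial: m(x) = 9 + 4·x (mod 13).
For each evaluation point α_i, compute m(α_i) mod 13:
  α_1 = 1: Horner steps 4 → 0, so m(1) = 0.
  α_2 = 10: Horner steps 4 → 10, so m(10) = 10.
  α_3 = 9: Horner steps 4 → 6, so m(9) = 6.
  α_4 = 6: Horner steps 4 → 7, so m(6) = 7.
Codeword c = [0, 10, 6, 7] ∈ F_13^4.


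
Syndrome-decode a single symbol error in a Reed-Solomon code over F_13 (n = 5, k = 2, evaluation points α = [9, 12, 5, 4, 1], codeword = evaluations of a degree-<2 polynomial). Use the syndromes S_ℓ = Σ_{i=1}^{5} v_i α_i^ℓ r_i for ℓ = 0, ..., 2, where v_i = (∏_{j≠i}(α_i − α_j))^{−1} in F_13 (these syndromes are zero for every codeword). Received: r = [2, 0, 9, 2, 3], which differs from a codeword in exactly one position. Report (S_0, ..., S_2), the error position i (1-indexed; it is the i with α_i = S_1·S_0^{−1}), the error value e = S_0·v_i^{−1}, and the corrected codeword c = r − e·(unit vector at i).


S = (4, 3, 12), error at position 4, error magnitude e = 1, c = [2, 0, 9, 1, 3].

Step 1: column multipliers v_i = (∏_{j≠i}(α_i − α_j))^{−1} mod 13.
  i = 1 (α = 9): (9−12)(9−5)(9−4)(9−1) = (−3)·4·5·8 = −480 ≡ 1, so v_1 = 1^{−1} = 1 (mod 13).
  i = 2 (α = 12): (12−9)(12−5)(12−4)(12−1) = 3·7·8·11 = 1848 ≡ 2, so v_2 = 2^{−1} = 7 (mod 13).
  i = 3 (α = 5): (5−9)(5−12)(5−4)(5−1) = (−4)·(−7)·1·4 = 112 ≡ 8, so v_3 = 8^{−1} = 5 (mod 13).
  i = 4 (α = 4): (4−9)(4−12)(4−5)(4−1) = (−5)·(−8)·(−1)·3 = −120 ≡ 10, so v_4 = 10^{−1} = 4 (mod 13).
  i = 5 (α = 1): (1−9)(1−12)(1−5)(1−4) = (−8)·(−11)·(−4)·(−3) = 1056 ≡ 3, so v_5 = 3^{−1} = 9 (mod 13).
  v = [1, 7, 5, 4, 9].
Step 2: syndromes of r = [2, 0, 9, 2, 3] (all sums mod 13).
  S_0 = Σ v_i r_i = 1·2 + 7·0 + 5·9 + 4·2 + 9·3 = 82 ≡ 4.
  S_1 = Σ v_i α_i r_i = 1·9·2 + 7·12·0 + 5·5·9 + 4·4·2 + 9·1·3 = 302 ≡ 3.
  α_i^2 mod 13 = [3, 1, 12, 3, 1].
  S_2 = Σ v_i α_i^2 r_i = 1·3·2 + 7·1·0 + 5·12·9 + 4·3·2 + 9·1·3 = 597 ≡ 12.
  S = (4, 3, 12) ≠ 0, so r is not a codeword (an error is present).
Step 3: locate the error. For a single error e at position i, S_ℓ = v_i·e·α_i^ℓ, so α_err = S_1/S_0.
  S_0^{−1} = 4^{−1} = 10 (mod 13), so α_err = 3·10 = 30 ≡ 4 = α_4. Error position i = 4.
  Consistency check: S_2/S_1 = 12·9 = 108 ≡ 4 = α_err ✓ (single-error assumption holds).
Step 4: error magnitude e = S_0/v_4 = S_0·∏_{j≠4}(α_4 − α_j) = 4·10 = 40 ≡ 1 (mod 13).
Step 5: correct position 4: c_4 = r_4 − e = 2 − 1 ≡ 1 (mod 13). Hence c = [2, 0, 9, 1, 3].
  Check: interpolating c through the α_i gives m(x) = 8 + 8·x (degree < 2) with m(α_i) = c_i for every i, so c is indeed a codeword.


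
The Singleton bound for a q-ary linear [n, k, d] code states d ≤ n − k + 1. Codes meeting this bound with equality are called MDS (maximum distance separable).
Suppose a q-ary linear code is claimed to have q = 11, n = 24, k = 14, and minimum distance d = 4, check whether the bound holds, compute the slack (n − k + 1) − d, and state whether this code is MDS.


Singleton RHS = n − k + 1 = 11, slack = 7, bound satisfied, not MDS.

Singleton bound: d ≤ n − k + 1.
Here n = 24, k = 14, so n − k + 1 = 11.
Given d = 4, check d ≤ 11: YES.
Slack = (n − k + 1) − d = 7.
The code is NOT MDS (slack = 7 > 0).
Description: the claimed parameters are [24, 14, 4]_11; such a code would be non-MDS.


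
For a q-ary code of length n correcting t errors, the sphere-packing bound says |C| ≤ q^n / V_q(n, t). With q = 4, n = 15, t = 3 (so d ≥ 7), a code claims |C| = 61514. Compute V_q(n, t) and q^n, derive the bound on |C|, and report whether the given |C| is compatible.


V_q(n, t) = 13276, q^n = 1073741824, Hamming bound = 80878, |C| = 61514 ≤ bound (satisfied).

Step 1: Compute V_q(n, t) = Σ_{j=0}^3 C(n, j) (q−1)^j.
  j = 0: C(15,0)·(3)^0 = 1·1 = 1.
  j = 1: C(15,1)·(3)^1 = 15·3 = 45.
  j = 2: C(15,2)·(3)^2 = 105·9 = 945.
  j = 3: C(15,3)·(3)^3 = 455·27 = 12285.
  V_q(n, t) = 1 + 45 + 945 + 12285 = 13276.
Step 2: q^n = 4^15 = 1073741824.
Step 3: Hamming bound ⌊q^n / V_q(n,t)⌋ = ⌊1073741824/13276⌋ = 80878.
Step 4: Compare |C| = 61514 to 80878: satisfied.
The claimed |C| lies below the Hamming bound.


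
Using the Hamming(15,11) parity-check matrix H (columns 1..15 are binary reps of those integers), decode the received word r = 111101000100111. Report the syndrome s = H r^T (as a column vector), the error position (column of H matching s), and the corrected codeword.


s = (0, 1, 0, 0)^T, error position = 4, corrected codeword c = 111001000100111

Compute s = H r^T mod 2 one row at a time:
  s_1 = 0 + 0 + 1 + 0 + 0 + 1 + 1 + 1 = 4 ≡ 0 (mod 2).
  s_2 = 1 + 0 + 1 + 0 + 0 + 1 + 1 + 1 = 5 ≡ 1 (mod 2).
  s_3 = 1 + 1 + 1 + 0 + 1 + 0 + 1 + 1 = 6 ≡ 0 (mod 2).
  s_4 = 1 + 1 + 0 + 0 + 0 + 0 + 1 + 1 = 4 ≡ 0 (mod 2).
s = (0, 1, 0, 0)^T — this equals column 4 of H (binary 0100), so error is at position 4.
Correct: flip bit 4 of r = 111101000100111 to get c = 111001000100111.


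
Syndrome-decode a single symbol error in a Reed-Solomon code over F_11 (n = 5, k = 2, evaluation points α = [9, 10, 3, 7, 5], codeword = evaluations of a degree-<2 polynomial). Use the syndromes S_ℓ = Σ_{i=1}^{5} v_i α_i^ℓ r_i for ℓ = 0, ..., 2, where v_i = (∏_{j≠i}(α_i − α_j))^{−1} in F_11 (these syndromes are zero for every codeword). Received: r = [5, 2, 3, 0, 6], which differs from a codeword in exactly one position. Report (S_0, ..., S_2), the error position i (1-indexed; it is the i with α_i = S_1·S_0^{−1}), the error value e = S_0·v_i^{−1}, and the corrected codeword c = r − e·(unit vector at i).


S = (4, 1, 3), error at position 3, error magnitude e = 2, c = [5, 2, 1, 0, 6].

Step 1: column multipliers v_i = (∏_{j≠i}(α_i − α_j))^{−1} mod 11.
  i = 1 (α = 9): (9−10)(9−3)(9−7)(9−5) = (−1)·6·2·4 = −48 ≡ 7, so v_1 = 7^{−1} = 8 (mod 11).
  i = 2 (α = 10): (10−9)(10−3)(10−7)(10−5) = 1·7·3·5 = 105 ≡ 6, so v_2 = 6^{−1} = 2 (mod 11).
  i = 3 (α = 3): (3−9)(3−10)(3−7)(3−5) = (−6)·(−7)·(−4)·(−2) = 336 ≡ 6, so v_3 = 6^{−1} = 2 (mod 11).
  i = 4 (α = 7): (7−9)(7−10)(7−3)(7−5) = (−2)·(−3)·4·2 = 48 ≡ 4, so v_4 = 4^{−1} = 3 (mod 11).
  i = 5 (α = 5): (5−9)(5−10)(5−3)(5−7) = (−4)·(−5)·2·(−2) = −80 ≡ 8, so v_5 = 8^{−1} = 7 (mod 11).
  v = [8, 2, 2, 3, 7].
Step 2: syndromes of r = [5, 2, 3, 0, 6] (all sums mod 11).
  S_0 = Σ v_i r_i = 8·5 + 2·2 + 2·3 + 3·0 + 7·6 = 92 ≡ 4.
  S_1 = Σ v_i α_i r_i = 8·9·5 + 2·10·2 + 2·3·3 + 3·7·0 + 7·5·6 = 628 ≡ 1.
  α_i^2 mod 11 = [4, 1, 9, 5, 3].
  S_2 = Σ v_i α_i^2 r_i = 8·4·5 + 2·1·2 + 2·9·3 + 3·5·0 + 7·3·6 = 344 ≡ 3.
  S = (4, 1, 3) ≠ 0, so r is not a codeword (an error is present).
Step 3: locate the error. For a single error e at position i, S_ℓ = v_i·e·α_i^ℓ, so α_err = S_1/S_0.
  S_0^{−1} = 4^{−1} = 3 (mod 11), so α_err = 1·3 = 3 ≡ 3 = α_3. Error position i = 3.
  Consistency check: S_2/S_1 = 3·1 = 3 ≡ 3 = α_err ✓ (single-error assumption holds).
Step 4: error magnitude e = S_0/v_3 = S_0·∏_{j≠3}(α_3 − α_j) = 4·6 = 24 ≡ 2 (mod 11).
Step 5: correct position 3: c_3 = r_3 − e = 3 − 2 ≡ 1 (mod 11). Hence c = [5, 2, 1, 0, 6].
  Check: interpolating c through the α_i gives m(x) = 10 + 8·x (degree < 2) with m(α_i) = c_i for every i, so c is indeed a codeword.


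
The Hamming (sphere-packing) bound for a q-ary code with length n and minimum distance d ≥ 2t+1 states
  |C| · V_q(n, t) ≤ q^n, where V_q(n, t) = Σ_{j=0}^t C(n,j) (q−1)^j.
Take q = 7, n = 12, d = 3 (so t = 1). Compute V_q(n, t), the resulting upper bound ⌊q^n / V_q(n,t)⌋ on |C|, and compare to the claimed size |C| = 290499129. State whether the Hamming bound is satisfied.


V_q(n, t) = 73, q^n = 13841287201, Hamming bound = 189606673, |C| = 290499129 > bound (violated).

Step 1: Compute V_q(n, t) = Σ_{j=0}^1 C(n, j) (q−1)^j.
  j = 0: C(12,0)·(6)^0 = 1·1 = 1.
  j = 1: C(12,1)·(6)^1 = 12·6 = 72.
  V_q(n, t) = 1 + 72 = 73.
Step 2: q^n = 7^12 = 13841287201.
Step 3: Hamming bound ⌊q^n / V_q(n,t)⌋ = ⌊13841287201/73⌋ = 189606673.
Step 4: Compare |C| = 290499129 to 189606673: violated.
The claimed |C| lies above the Hamming bound, so no 7-ary code of length 12 with d ≥ 3 can have 290499129 codewords.


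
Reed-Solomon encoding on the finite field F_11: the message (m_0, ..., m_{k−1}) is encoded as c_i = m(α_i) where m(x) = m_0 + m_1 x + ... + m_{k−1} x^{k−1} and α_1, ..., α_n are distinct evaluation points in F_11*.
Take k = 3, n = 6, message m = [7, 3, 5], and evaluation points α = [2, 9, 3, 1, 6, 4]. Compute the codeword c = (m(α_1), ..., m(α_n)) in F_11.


c = [0, 10, 6, 4, 7, 0]

Message polynomial: m(x) = 7 + 3·x + 5·x^2 (mod 11).
For each evaluation point α_i, compute m(α_i) mod 11:
  α_1 = 2: Horner steps 5 → 2 → 0, so m(2) = 0.
  α_2 = 9: Horner steps 5 → 4 → 10, so m(9) = 10.
  α_3 = 3: Horner steps 5 → 7 → 6, so m(3) = 6.
  α_4 = 1: Horner steps 5 → 8 → 4, so m(1) = 4.
  α_5 = 6: Horner steps 5 → 0 → 7, so m(6) = 7.
  α_6 = 4: Horner steps 5 → 1 → 0, so m(4) = 0.
Codeword c = [0, 10, 6, 4, 7, 0] ∈ F_11^6.


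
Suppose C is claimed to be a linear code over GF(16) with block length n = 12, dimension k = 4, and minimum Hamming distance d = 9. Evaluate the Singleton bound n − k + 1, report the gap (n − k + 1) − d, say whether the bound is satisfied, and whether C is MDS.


Singleton RHS = n − k + 1 = 9, slack = 0, bound satisfied, MDS.

Singleton bound: d ≤ n − k + 1.
Here n = 12, k = 4, so n − k + 1 = 9.
Given d = 9, check d ≤ 9: YES.
Slack = (n − k + 1) − d = 0.
The code is MDS (slack = 0).
Description: the claimed parameters are [12, 4, 9]_16; such a code would be MDS (meets Singleton bound).


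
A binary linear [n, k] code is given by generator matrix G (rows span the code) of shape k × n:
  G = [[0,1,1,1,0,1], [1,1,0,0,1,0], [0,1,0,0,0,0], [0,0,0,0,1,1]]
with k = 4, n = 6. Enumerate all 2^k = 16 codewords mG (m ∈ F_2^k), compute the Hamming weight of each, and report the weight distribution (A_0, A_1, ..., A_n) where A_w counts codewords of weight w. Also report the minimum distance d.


Weight distribution: A_0 = 1, A_1 = 1, A_2 = 3, A_3 = 6, A_4 = 3, A_5 = 1, A_6 = 1. Minimum distance d = 1.

Enumerate all 2^4 = 16 messages m ∈ F_2^4.
For each, compute codeword c = mG in F_2^6, then tally its weight.
  m = 0000 → c = 000000, weight = 0.
  m = 1000 → c = 011101, weight = 4.
  m = 0100 → c = 110010, weight = 3.
  m = 1100 → c = 101111, weight = 5.
  m = 0010 → c = 010000, weight = 1.
  m = 1010 → c = 001101, weight = 3.
  m = 0110 → c = 100010, weight = 2.
  m = 1110 → c = 111111, weight = 6.
  m = 0001 → c = 000011, weight = 2.
  m = 1001 → c = 011110, weight = 4.
  m = 0101 → c = 110001, weight = 3.
  m = 1101 → c = 101100, weight = 3.
  m = 0011 → c = 010011, weight = 3.
  m = 1011 → c = 001110, weight = 3.
  m = 0111 → c = 100001, weight = 2.
  m = 1111 → c = 111100, weight = 4.
Tally weights:
  weight 0: 1 codewords.
  weight 1: 1 codewords.
  weight 2: 3 codewords.
  weight 3: 6 codewords.
  weight 4: 3 codewords.
  weight 5: 1 codewords.
  weight 6: 1 codewords.
Minimum distance d = smallest w > 0 with A_w > 0 = 1.
Sanity: Σ A_w = 16 = 2^4 = 16 ✓.


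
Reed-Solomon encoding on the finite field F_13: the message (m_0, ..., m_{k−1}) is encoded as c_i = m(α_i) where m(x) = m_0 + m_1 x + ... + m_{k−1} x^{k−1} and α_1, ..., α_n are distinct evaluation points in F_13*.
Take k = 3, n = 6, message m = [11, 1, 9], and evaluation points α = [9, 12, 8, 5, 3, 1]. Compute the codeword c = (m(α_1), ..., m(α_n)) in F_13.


c = [8, 6, 10, 7, 4, 8]

Message polynomial: m(x) = 11 + 1·x + 9·x^2 (mod 13).
For each evaluation point α_i, compute m(α_i) mod 13:
  α_1 = 9: Horner steps 9 → 4 → 8, so m(9) = 8.
  α_2 = 12: Horner steps 9 → 5 → 6, so m(12) = 6.
  α_3 = 8: Horner steps 9 → 8 → 10, so m(8) = 10.
  α_4 = 5: Horner steps 9 → 7 → 7, so m(5) = 7.
  α_5 = 3: Horner steps 9 → 2 → 4, so m(3) = 4.
  α_6 = 1: Horner steps 9 → 10 → 8, so m(1) = 8.
Codeword c = [8, 6, 10, 7, 4, 8] ∈ F_13^6.


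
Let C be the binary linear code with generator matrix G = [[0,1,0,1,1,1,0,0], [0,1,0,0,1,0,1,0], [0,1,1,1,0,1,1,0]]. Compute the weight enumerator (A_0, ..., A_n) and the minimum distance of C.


Weight distribution: A_0 = 1, A_2 = 1, A_3 = 3, A_4 = 2, A_5 = 1. Minimum distance d = 2.

Enumerate all 2^3 = 8 messages m ∈ F_2^3.
For each, compute codeword c = mG in F_2^8, then tally its weight.
  m = 000 → c = 00000000, weight = 0.
  m = 100 → c = 01011100, weight = 4.
  m = 010 → c = 01001010, weight = 3.
  m = 110 → c = 00010110, weight = 3.
  m = 001 → c = 01110110, weight = 5.
  m = 101 → c = 00101010, weight = 3.
  m = 011 → c = 00111100, weight = 4.
  m = 111 → c = 01100000, weight = 2.
Tally weights:
  weight 0: 1 codewords.
  weight 2: 1 codewords.
  weight 3: 3 codewords.
  weight 4: 2 codewords.
  weight 5: 1 codewords.
Minimum distance d = smallest w > 0 with A_w > 0 = 2.
Sanity: Σ A_w = 8 = 2^3 = 8 ✓.


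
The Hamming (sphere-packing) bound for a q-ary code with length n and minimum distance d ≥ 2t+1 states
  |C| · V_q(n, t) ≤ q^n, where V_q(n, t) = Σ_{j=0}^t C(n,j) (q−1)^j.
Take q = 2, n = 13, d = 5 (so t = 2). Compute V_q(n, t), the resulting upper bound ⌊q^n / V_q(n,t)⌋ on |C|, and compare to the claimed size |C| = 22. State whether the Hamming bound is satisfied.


V_q(n, t) = 92, q^n = 8192, Hamming bound = 89, |C| = 22 ≤ bound (satisfied).

Step 1: Compute V_q(n, t) = Σ_{j=0}^2 C(n, j) (q−1)^j.
  j = 0: C(13,0)·(1)^0 = 1·1 = 1.
  j = 1: C(13,1)·(1)^1 = 13·1 = 13.
  j = 2: C(13,2)·(1)^2 = 78·1 = 78.
  V_q(n, t) = 1 + 13 + 78 = 92.
Step 2: q^n = 2^13 = 8192.
Step 3: Hamming bound ⌊q^n / V_q(n,t)⌋ = ⌊8192/92⌋ = 89.
Step 4: Compare |C| = 22 to 89: satisfied.
The claimed |C| lies below the Hamming bound.


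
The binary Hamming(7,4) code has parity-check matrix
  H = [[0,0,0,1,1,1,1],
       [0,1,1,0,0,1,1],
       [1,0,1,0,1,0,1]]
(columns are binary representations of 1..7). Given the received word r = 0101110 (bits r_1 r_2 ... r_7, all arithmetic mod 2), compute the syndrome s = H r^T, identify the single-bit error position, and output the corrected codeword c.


s = (1, 0, 1)^T, error position = 5, corrected codeword c = 0101010

Compute s = H r^T mod 2 one row at a time:
  s_1 = 1 + 1 + 1 + 0 = 3 ≡ 1 (mod 2).
  s_2 = 1 + 0 + 1 + 0 = 2 ≡ 0 (mod 2).
  s_3 = 0 + 0 + 1 + 0 = 1 ≡ 1 (mod 2).
s = (1, 0, 1)^T — this equals column 5 of H (binary 101), so error is at position 5.
Correct: flip bit 5 of r = 0101110 to get c = 0101010.


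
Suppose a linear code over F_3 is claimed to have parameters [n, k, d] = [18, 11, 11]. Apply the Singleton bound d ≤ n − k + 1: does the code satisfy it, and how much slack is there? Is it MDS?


Singleton RHS = n − k + 1 = 8, slack = -3, bound violated (no such code; not MDS).

Singleton bound: d ≤ n − k + 1.
Here n = 18, k = 11, so n − k + 1 = 8.
Given d = 11, check d ≤ 8: NO.
Slack = (n − k + 1) − d = -3.
The slack is negative: d = 11 exceeds n − k + 1 = 8 by 3, so the Singleton bound is violated and no linear [18, 11, 11]_3 code can exist. In particular it is not MDS (MDS requires d = n − k + 1 exactly).
Description: the claimed parameters are [18, 11, 11]_3; such a code would be impossible (violates the Singleton bound).


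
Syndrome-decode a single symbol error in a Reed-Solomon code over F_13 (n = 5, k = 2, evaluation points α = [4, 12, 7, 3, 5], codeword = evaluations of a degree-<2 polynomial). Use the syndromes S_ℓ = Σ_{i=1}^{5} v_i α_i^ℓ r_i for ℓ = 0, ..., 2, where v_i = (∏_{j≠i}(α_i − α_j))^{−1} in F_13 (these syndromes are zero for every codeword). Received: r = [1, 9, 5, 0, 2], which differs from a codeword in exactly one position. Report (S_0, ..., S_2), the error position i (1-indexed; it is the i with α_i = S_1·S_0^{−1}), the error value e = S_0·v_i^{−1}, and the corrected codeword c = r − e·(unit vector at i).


S = (4, 2, 1), error at position 3, error magnitude e = 1, c = [1, 9, 4, 0, 2].

Step 1: column multipliers v_i = (∏_{j≠i}(α_i − α_j))^{−1} mod 13.
  i = 1 (α = 4): (4−12)(4−7)(4−3)(4−5) = (−8)·(−3)·1·(−1) = −24 ≡ 2, so v_1 = 2^{−1} = 7 (mod 13).
  i = 2 (α = 12): (12−4)(12−7)(12−3)(12−5) = 8·5·9·7 = 2520 ≡ 11, so v_2 = 11^{−1} = 6 (mod 13).
  i = 3 (α = 7): (7−4)(7−12)(7−3)(7−5) = 3·(−5)·4·2 = −120 ≡ 10, so v_3 = 10^{−1} = 4 (mod 13).
  i = 4 (α = 3): (3−4)(3−12)(3−7)(3−5) = (−1)·(−9)·(−4)·(−2) = 72 ≡ 7, so v_4 = 7^{−1} = 2 (mod 13).
  i = 5 (α = 5): (5−4)(5−12)(5−7)(5−3) = 1·(−7)·(−2)·2 = 28 ≡ 2, so v_5 = 2^{−1} = 7 (mod 13).
  v = [7, 6, 4, 2, 7].
Step 2: syndromes of r = [1, 9, 5, 0, 2] (all sums mod 13).
  S_0 = Σ v_i r_i = 7·1 + 6·9 + 4·5 + 2·0 + 7·2 = 95 ≡ 4.
  S_1 = Σ v_i α_i r_i = 7·4·1 + 6·12·9 + 4·7·5 + 2·3·0 + 7·5·2 = 886 ≡ 2.
  α_i^2 mod 13 = [3, 1, 10, 9, 12].
  S_2 = Σ v_i α_i^2 r_i = 7·3·1 + 6·1·9 + 4·10·5 + 2·9·0 + 7·12·2 = 443 ≡ 1.
  S = (4, 2, 1) ≠ 0, so r is not a codeword (an error is present).
Step 3: locate the error. For a single error e at position i, S_ℓ = v_i·e·α_i^ℓ, so α_err = S_1/S_0.
  S_0^{−1} = 4^{−1} = 10 (mod 13), so α_err = 2·10 = 20 ≡ 7 = α_3. Error position i = 3.
  Consistency check: S_2/S_1 = 1·7 = 7 ≡ 7 = α_err ✓ (single-error assumption holds).
Step 4: error magnitude e = S_0/v_3 = S_0·∏_{j≠3}(α_3 − α_j) = 4·10 = 40 ≡ 1 (mod 13).
Step 5: correct position 3: c_3 = r_3 − e = 5 − 1 ≡ 4 (mod 13). Hence c = [1, 9, 4, 0, 2].
  Check: interpolating c through the α_i gives m(x) = 10 + 1·x (degree < 2) with m(α_i) = c_i for every i, so c is indeed a codeword.


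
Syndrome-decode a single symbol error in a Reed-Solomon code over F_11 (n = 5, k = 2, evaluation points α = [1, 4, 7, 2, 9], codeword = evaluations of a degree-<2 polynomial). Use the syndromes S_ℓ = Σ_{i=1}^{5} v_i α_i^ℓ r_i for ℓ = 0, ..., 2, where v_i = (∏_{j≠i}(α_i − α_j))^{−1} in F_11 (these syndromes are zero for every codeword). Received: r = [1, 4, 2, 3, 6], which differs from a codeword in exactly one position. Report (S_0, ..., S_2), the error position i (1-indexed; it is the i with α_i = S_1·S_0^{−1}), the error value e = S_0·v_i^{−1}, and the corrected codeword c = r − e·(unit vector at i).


S = (4, 5, 9), error at position 2, error magnitude e = 8, c = [1, 7, 2, 3, 6].

Step 1: column multipliers v_i = (∏_{j≠i}(α_i − α_j))^{−1} mod 11.
  i = 1 (α = 1): (1−4)(1−7)(1−2)(1−9) = (−3)·(−6)·(−1)·(−8) = 144 ≡ 1, so v_1 = 1^{−1} = 1 (mod 11).
  i = 2 (α = 4): (4−1)(4−7)(4−2)(4−9) = 3·(−3)·2·(−5) = 90 ≡ 2, so v_2 = 2^{−1} = 6 (mod 11).
  i = 3 (α = 7): (7−1)(7−4)(7−2)(7−9) = 6·3·5·(−2) = −180 ≡ 7, so v_3 = 7^{−1} = 8 (mod 11).
  i = 4 (α = 2): (2−1)(2−4)(2−7)(2−9) = 1·(−2)·(−5)·(−7) = −70 ≡ 7, so v_4 = 7^{−1} = 8 (mod 11).
  i = 5 (α = 9): (9−1)(9−4)(9−7)(9−2) = 8·5·2·7 = 560 ≡ 10, so v_5 = 10^{−1} = 10 (mod 11).
  v = [1, 6, 8, 8, 10].
Step 2: syndromes of r = [1, 4, 2, 3, 6] (all sums mod 11).
  S_0 = Σ v_i r_i = 1·1 + 6·4 + 8·2 + 8·3 + 10·6 = 125 ≡ 4.
  S_1 = Σ v_i α_i r_i = 1·1·1 + 6·4·4 + 8·7·2 + 8·2·3 + 10·9·6 = 797 ≡ 5.
  α_i^2 mod 11 = [1, 5, 5, 4, 4].
  S_2 = Σ v_i α_i^2 r_i = 1·1·1 + 6·5·4 + 8·5·2 + 8·4·3 + 10·4·6 = 537 ≡ 9.
  S = (4, 5, 9) ≠ 0, so r is not a codeword (an error is present).
Step 3: locate the error. For a single error e at position i, S_ℓ = v_i·e·α_i^ℓ, so α_err = S_1/S_0.
  S_0^{−1} = 4^{−1} = 3 (mod 11), so α_err = 5·3 = 15 ≡ 4 = α_2. Error position i = 2.
  Consistency check: S_2/S_1 = 9·9 = 81 ≡ 4 = α_err ✓ (single-error assumption holds).
Step 4: error magnitude e = S_0/v_2 = S_0·∏_{j≠2}(α_2 − α_j) = 4·2 = 8 ≡ 8 (mod 11).
Step 5: correct position 2: c_2 = r_2 − e = 4 − 8 ≡ 7 (mod 11). Hence c = [1, 7, 2, 3, 6].
  Check: interpolating c through the α_i gives m(x) = 10 + 2·x (degree < 2) with m(α_i) = c_i for every i, so c is indeed a codeword.


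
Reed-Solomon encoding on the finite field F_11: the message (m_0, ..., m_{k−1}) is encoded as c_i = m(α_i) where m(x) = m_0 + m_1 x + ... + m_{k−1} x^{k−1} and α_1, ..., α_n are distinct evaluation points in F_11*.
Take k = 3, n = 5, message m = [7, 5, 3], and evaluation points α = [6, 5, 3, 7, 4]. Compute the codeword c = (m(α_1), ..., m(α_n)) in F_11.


c = [2, 8, 5, 2, 9]

Message polynomial: m(x) = 7 + 5·x + 3·x^2 (mod 11).
For each evaluation point α_i, compute m(α_i) mod 11:
  α_1 = 6: Horner steps 3 → 1 → 2, so m(6) = 2.
  α_2 = 5: Horner steps 3 → 9 → 8, so m(5) = 8.
  α_3 = 3: Horner steps 3 → 3 → 5, so m(3) = 5.
  α_4 = 7: Horner steps 3 → 4 → 2, so m(7) = 2.
  α_5 = 4: Horner steps 3 → 6 → 9, so m(4) = 9.
Codeword c = [2, 8, 5, 2, 9] ∈ F_11^5.


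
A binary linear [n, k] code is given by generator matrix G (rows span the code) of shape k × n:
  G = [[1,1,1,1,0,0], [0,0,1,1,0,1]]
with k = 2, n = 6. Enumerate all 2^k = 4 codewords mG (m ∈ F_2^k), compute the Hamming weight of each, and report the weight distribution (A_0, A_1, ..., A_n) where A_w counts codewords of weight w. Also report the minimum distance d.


Weight distribution: A_0 = 1, A_3 = 2, A_4 = 1. Minimum distance d = 3.

Enumerate all 2^2 = 4 messages m ∈ F_2^2.
For each, compute codeword c = mG in F_2^6, then tally its weight.
  m = 00 → c = 000000, weight = 0.
  m = 10 → c = 111100, weight = 4.
  m = 01 → c = 001101, weight = 3.
  m = 11 → c = 110001, weight = 3.
Tally weights:
  weight 0: 1 codewords.
  weight 3: 2 codewords.
  weight 4: 1 codewords.
Minimum distance d = smallest w > 0 with A_w > 0 = 3.
Sanity: Σ A_w = 4 = 2^2 = 4 ✓.


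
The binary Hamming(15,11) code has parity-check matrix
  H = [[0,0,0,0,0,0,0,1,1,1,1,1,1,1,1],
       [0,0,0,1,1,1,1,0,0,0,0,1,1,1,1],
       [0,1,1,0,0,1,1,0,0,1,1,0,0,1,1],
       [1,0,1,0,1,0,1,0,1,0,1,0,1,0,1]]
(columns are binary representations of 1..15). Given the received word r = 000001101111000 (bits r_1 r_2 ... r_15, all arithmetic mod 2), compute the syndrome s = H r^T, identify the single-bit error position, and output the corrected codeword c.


s = (0, 1, 0, 1)^T, error position = 5, corrected codeword c = 000011101111000

Compute s = H r^T mod 2 one row at a time:
  s_1 = 0 + 1 + 1 + 1 + 1 + 0 + 0 + 0 = 4 ≡ 0 (mod 2).
  s_2 = 0 + 0 + 1 + 1 + 1 + 0 + 0 + 0 = 3 ≡ 1 (mod 2).
  s_3 = 0 + 0 + 1 + 1 + 1 + 1 + 0 + 0 = 4 ≡ 0 (mod 2).
  s_4 = 0 + 0 + 0 + 1 + 1 + 1 + 0 + 0 = 3 ≡ 1 (mod 2).
s = (0, 1, 0, 1)^T — this equals column 5 of H (binary 0101), so error is at position 5.
Correct: flip bit 5 of r = 000001101111000 to get c = 000011101111000.


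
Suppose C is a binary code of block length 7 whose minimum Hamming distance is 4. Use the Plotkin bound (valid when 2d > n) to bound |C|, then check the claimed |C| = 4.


Plotkin bound M ≤ 8; given |C| = 4 ≤ bound (satisfied).

Check applicability: 2d = 8, n = 7.
2d − n = 1 > 0, so Plotkin applies.
Compute d/(2d−n) = 4/1 ≈ 4.0000.
⌊d/(2d−n)⌋ = 4.
Plotkin bound: M ≤ 2·4 = 8.
Given |C| = 4, check: satisfied.
This |C| is below the Plotkin bound.


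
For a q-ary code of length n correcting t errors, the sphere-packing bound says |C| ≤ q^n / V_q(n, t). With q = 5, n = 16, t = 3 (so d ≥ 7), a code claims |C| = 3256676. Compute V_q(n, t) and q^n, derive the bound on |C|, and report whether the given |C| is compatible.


V_q(n, t) = 37825, q^n = 152587890625, Hamming bound = 4034048, |C| = 3256676 ≤ bound (satisfied).

Step 1: Compute V_q(n, t) = Σ_{j=0}^3 C(n, j) (q−1)^j.
  j = 0: C(16,0)·(4)^0 = 1·1 = 1.
  j = 1: C(16,1)·(4)^1 = 16·4 = 64.
  j = 2: C(16,2)·(4)^2 = 120·16 = 1920.
  j = 3: C(16,3)·(4)^3 = 560·64 = 35840.
  V_q(n, t) = 1 + 64 + 1920 + 35840 = 37825.
Step 2: q^n = 5^16 = 152587890625.
Step 3: Hamming bound ⌊q^n / V_q(n,t)⌋ = ⌊152587890625/37825⌋ = 4034048.
Step 4: Compare |C| = 3256676 to 4034048: satisfied.
The claimed |C| lies below the Hamming bound.


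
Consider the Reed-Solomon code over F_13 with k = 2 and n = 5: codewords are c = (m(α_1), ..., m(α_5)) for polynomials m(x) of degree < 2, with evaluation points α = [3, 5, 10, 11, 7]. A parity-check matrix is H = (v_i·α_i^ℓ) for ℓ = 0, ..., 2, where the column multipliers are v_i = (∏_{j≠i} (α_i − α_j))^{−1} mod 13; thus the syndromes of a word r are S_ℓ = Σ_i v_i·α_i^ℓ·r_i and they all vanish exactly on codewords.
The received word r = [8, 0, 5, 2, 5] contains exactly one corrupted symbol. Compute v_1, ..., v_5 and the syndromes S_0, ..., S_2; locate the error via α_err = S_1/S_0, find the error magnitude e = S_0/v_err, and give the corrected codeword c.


S = (1, 10, 9), error at position 3, error magnitude e = 12, c = [8, 0, 6, 2, 5].

Step 1: column multipliers v_i = (∏_{j≠i}(α_i − α_j))^{−1} mod 13.
  i = 1 (α = 3): (3−5)(3−10)(3−11)(3−7) = (−2)·(−7)·(−8)·(−4) = 448 ≡ 6, so v_1 = 6^{−1} = 11 (mod 13).
  i = 2 (α = 5): (5−3)(5−10)(5−11)(5−7) = 2·(−5)·(−6)·(−2) = −120 ≡ 10, so v_2 = 10^{−1} = 4 (mod 13).
  i = 3 (α = 10): (10−3)(10−5)(10−11)(10−7) = 7·5·(−1)·3 = −105 ≡ 12, so v_3 = 12^{−1} = 12 (mod 13).
  i = 4 (α = 11): (11−3)(11−5)(11−10)(11−7) = 8·6·1·4 = 192 ≡ 10, so v_4 = 10^{−1} = 4 (mod 13).
  i = 5 (α = 7): (7−3)(7−5)(7−10)(7−11) = 4·2·(−3)·(−4) = 96 ≡ 5, so v_5 = 5^{−1} = 8 (mod 13).
  v = [11, 4, 12, 4, 8].
Step 2: syndromes of r = [8, 0, 5, 2, 5] (all sums mod 13).
  S_0 = Σ v_i r_i = 11·8 + 4·0 + 12·5 + 4·2 + 8·5 = 196 ≡ 1.
  S_1 = Σ v_i α_i r_i = 11·3·8 + 4·5·0 + 12·10·5 + 4·11·2 + 8·7·5 = 1232 ≡ 10.
  α_i^2 mod 13 = [9, 12, 9, 4, 10].
  S_2 = Σ v_i α_i^2 r_i = 11·9·8 + 4·12·0 + 12·9·5 + 4·4·2 + 8·10·5 = 1764 ≡ 9.
  S = (1, 10, 9) ≠ 0, so r is not a codeword (an error is present).
Step 3: locate the error. For a single error e at position i, S_ℓ = v_i·e·α_i^ℓ, so α_err = S_1/S_0.
  S_0^{−1} = 1^{−1} = 1 (mod 13), so α_err = 10·1 = 10 ≡ 10 = α_3. Error position i = 3.
  Consistency check: S_2/S_1 = 9·4 = 36 ≡ 10 = α_err ✓ (single-error assumption holds).
Step 4: error magnitude e = S_0/v_3 = S_0·∏_{j≠3}(α_3 − α_j) = 1·12 = 12 ≡ 12 (mod 13).
Step 5: correct position 3: c_3 = r_3 − e = 5 − 12 ≡ 6 (mod 13). Hence c = [8, 0, 6, 2, 5].
  Check: interpolating c through the α_i gives m(x) = 7 + 9·x (degree < 2) with m(α_i) = c_i for every i, so c is indeed a codeword.


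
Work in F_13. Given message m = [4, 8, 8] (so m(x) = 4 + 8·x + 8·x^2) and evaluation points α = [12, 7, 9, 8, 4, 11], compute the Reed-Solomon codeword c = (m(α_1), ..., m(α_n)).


c = [4, 10, 9, 8, 8, 7]

Message polynomial: m(x) = 4 + 8·x + 8·x^2 (mod 13).
For each evaluation point α_i, compute m(α_i) mod 13:
  α_1 = 12: Horner steps 8 → 0 → 4, so m(12) = 4.
  α_2 = 7: Horner steps 8 → 12 → 10, so m(7) = 10.
  α_3 = 9: Horner steps 8 → 2 → 9, so m(9) = 9.
  α_4 = 8: Horner steps 8 → 7 → 8, so m(8) = 8.
  α_5 = 4: Horner steps 8 → 1 → 8, so m(4) = 8.
  α_6 = 11: Horner steps 8 → 5 → 7, so m(11) = 7.
Codeword c = [4, 10, 9, 8, 8, 7] ∈ F_13^6.


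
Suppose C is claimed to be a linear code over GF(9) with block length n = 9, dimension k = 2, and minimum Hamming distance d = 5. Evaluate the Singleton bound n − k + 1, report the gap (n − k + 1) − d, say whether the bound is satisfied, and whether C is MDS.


Singleton RHS = n − k + 1 = 8, slack = 3, bound satisfied, not MDS.

Singleton bound: d ≤ n − k + 1.
Here n = 9, k = 2, so n − k + 1 = 8.
Given d = 5, check d ≤ 8: YES.
Slack = (n − k + 1) − d = 3.
The code is NOT MDS (slack = 3 > 0).
Description: the claimed parameters are [9, 2, 5]_9; such a code would be non-MDS.


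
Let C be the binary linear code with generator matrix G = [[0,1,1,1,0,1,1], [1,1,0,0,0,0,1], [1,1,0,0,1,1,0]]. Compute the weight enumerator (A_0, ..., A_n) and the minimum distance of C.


Weight distribution: A_0 = 1, A_3 = 2, A_4 = 3, A_5 = 2. Minimum distance d = 3.

Enumerate all 2^3 = 8 messages m ∈ F_2^3.
For each, compute codeword c = mG in F_2^7, then tally its weight.
  m = 000 → c = 0000000, weight = 0.
  m = 100 → c = 0111011, weight = 5.
  m = 010 → c = 1100001, weight = 3.
  m = 110 → c = 1011010, weight = 4.
  m = 001 → c = 1100110, weight = 4.
  m = 101 → c = 1011101, weight = 5.
  m = 011 → c = 0000111, weight = 3.
  m = 111 → c = 0111100, weight = 4.
Tally weights:
  weight 0: 1 codewords.
  weight 3: 2 codewords.
  weight 4: 3 codewords.
  weight 5: 2 codewords.
Minimum distance d = smallest w > 0 with A_w > 0 = 3.
Sanity: Σ A_w = 8 = 2^3 = 8 ✓.


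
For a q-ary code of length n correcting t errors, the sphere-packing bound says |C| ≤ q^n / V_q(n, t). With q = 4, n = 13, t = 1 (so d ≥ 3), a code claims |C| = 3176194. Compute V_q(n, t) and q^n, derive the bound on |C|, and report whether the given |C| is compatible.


V_q(n, t) = 40, q^n = 67108864, Hamming bound = 1677721, |C| = 3176194 > bound (violated).

Step 1: Compute V_q(n, t) = Σ_{j=0}^1 C(n, j) (q−1)^j.
  j = 0: C(13,0)·(3)^0 = 1·1 = 1.
  j = 1: C(13,1)·(3)^1 = 13·3 = 39.
  V_q(n, t) = 1 + 39 = 40.
Step 2: q^n = 4^13 = 67108864.
Step 3: Hamming bound ⌊q^n / V_q(n,t)⌋ = ⌊67108864/40⌋ = 1677721.
Step 4: Compare |C| = 3176194 to 1677721: violated.
The claimed |C| lies above the Hamming bound, so no 4-ary code of length 13 with d ≥ 3 can have 3176194 codewords.


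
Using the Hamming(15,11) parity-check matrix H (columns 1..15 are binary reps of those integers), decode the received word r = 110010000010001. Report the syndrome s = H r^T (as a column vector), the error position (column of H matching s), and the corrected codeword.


s = (0, 0, 1, 0)^T, error position = 2, corrected codeword c = 100010000010001

Compute s = H r^T mod 2 one row at a time:
  s_1 = 0 + 0 + 0 + 1 + 0 + 0 + 0 + 1 = 2 ≡ 0 (mod 2).
  s_2 = 0 + 1 + 0 + 0 + 0 + 0 + 0 + 1 = 2 ≡ 0 (mod 2).
  s_3 = 1 + 0 + 0 + 0 + 0 + 1 + 0 + 1 = 3 ≡ 1 (mod 2).
  s_4 = 1 + 0 + 1 + 0 + 0 + 1 + 0 + 1 = 4 ≡ 0 (mod 2).
s = (0, 0, 1, 0)^T — this equals column 2 of H (binary 0010), so error is at position 2.
Correct: flip bit 2 of r = 110010000010001 to get c = 100010000010001.


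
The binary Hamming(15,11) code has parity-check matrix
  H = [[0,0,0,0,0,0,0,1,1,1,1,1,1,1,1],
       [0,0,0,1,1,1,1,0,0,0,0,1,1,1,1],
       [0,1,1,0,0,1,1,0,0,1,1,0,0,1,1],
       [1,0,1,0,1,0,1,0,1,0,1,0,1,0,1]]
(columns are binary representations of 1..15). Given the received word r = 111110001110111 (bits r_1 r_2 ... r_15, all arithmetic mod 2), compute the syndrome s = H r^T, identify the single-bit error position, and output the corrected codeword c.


s = (0, 1, 0, 1)^T, error position = 5, corrected codeword c = 111100001110111

Compute s = H r^T mod 2 one row at a time:
  s_1 = 0 + 1 + 1 + 1 + 0 + 1 + 1 + 1 = 6 ≡ 0 (mod 2).
  s_2 = 1 + 1 + 0 + 0 + 0 + 1 + 1 + 1 = 5 ≡ 1 (mod 2).
  s_3 = 1 + 1 + 0 + 0 + 1 + 1 + 1 + 1 = 6 ≡ 0 (mod 2).
  s_4 = 1 + 1 + 1 + 0 + 1 + 1 + 1 + 1 = 7 ≡ 1 (mod 2).
s = (0, 1, 0, 1)^T — this equals column 5 of H (binary 0101), so error is at position 5.
Correct: flip bit 5 of r = 111110001110111 to get c = 111100001110111.


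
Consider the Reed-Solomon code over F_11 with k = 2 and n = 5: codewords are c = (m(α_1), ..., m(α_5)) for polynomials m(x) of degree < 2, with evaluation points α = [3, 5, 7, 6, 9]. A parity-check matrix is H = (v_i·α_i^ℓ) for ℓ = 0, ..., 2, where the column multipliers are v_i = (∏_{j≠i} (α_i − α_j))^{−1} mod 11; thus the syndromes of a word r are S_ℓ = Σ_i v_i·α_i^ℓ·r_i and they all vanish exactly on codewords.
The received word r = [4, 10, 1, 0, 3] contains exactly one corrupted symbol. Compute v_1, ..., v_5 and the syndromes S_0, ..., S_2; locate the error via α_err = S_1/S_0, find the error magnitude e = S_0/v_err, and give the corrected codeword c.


S = (7, 10, 8), error at position 1, error magnitude e = 7, c = [8, 10, 1, 0, 3].

Step 1: column multipliers v_i = (∏_{j≠i}(α_i − α_j))^{−1} mod 11.
  i = 1 (α = 3): (3−5)(3−7)(3−6)(3−9) = (−2)·(−4)·(−3)·(−6) = 144 ≡ 1, so v_1 = 1^{−1} = 1 (mod 11).
  i = 2 (α = 5): (5−3)(5−7)(5−6)(5−9) = 2·(−2)·(−1)·(−4) = −16 ≡ 6, so v_2 = 6^{−1} = 2 (mod 11).
  i = 3 (α = 7): (7−3)(7−5)(7−6)(7−9) = 4·2·1·(−2) = −16 ≡ 6, so v_3 = 6^{−1} = 2 (mod 11).
  i = 4 (α = 6): (6−3)(6−5)(6−7)(6−9) = 3·1·(−1)·(−3) = 9 ≡ 9, so v_4 = 9^{−1} = 5 (mod 11).
  i = 5 (α = 9): (9−3)(9−5)(9−7)(9−6) = 6·4·2·3 = 144 ≡ 1, so v_5 = 1^{−1} = 1 (mod 11).
  v = [1, 2, 2, 5, 1].
Step 2: syndromes of r = [4, 10, 1, 0, 3] (all sums mod 11).
  S_0 = Σ v_i r_i = 1·4 + 2·10 + 2·1 + 5·0 + 1·3 = 29 ≡ 7.
  S_1 = Σ v_i α_i r_i = 1·3·4 + 2·5·10 + 2·7·1 + 5·6·0 + 1·9·3 = 153 ≡ 10.
  α_i^2 mod 11 = [9, 3, 5, 3, 4].
  S_2 = Σ v_i α_i^2 r_i = 1·9·4 + 2·3·10 + 2·5·1 + 5·3·0 + 1·4·3 = 118 ≡ 8.
  S = (7, 10, 8) ≠ 0, so r is not a codeword (an error is present).
Step 3: locate the error. For a single error e at position i, S_ℓ = v_i·e·α_i^ℓ, so α_err = S_1/S_0.
  S_0^{−1} = 7^{−1} = 8 (mod 11), so α_err = 10·8 = 80 ≡ 3 = α_1. Error position i = 1.
  Consistency check: S_2/S_1 = 8·10 = 80 ≡ 3 = α_err ✓ (single-error assumption holds).
Step 4: error magnitude e = S_0/v_1 = S_0·∏_{j≠1}(α_1 − α_j) = 7·1 = 7 ≡ 7 (mod 11).
Step 5: correct position 1: c_1 = r_1 − e = 4 − 7 ≡ 8 (mod 11). Hence c = [8, 10, 1, 0, 3].
  Check: interpolating c through the α_i gives m(x) = 5 + 1·x (degree < 2) with m(α_i) = c_i for every i, so c is indeed a codeword.
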